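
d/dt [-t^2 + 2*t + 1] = 2 - 2*t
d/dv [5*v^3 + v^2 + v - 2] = 15*v^2 + 2*v + 1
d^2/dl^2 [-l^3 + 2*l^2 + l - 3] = 4 - 6*l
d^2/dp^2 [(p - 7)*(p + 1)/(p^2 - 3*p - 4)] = -6/(p^3 - 12*p^2 + 48*p - 64)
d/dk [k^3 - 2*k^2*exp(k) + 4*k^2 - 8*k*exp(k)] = -2*k^2*exp(k) + 3*k^2 - 12*k*exp(k) + 8*k - 8*exp(k)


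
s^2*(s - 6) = s^3 - 6*s^2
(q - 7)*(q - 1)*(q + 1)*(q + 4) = q^4 - 3*q^3 - 29*q^2 + 3*q + 28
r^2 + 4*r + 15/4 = (r + 3/2)*(r + 5/2)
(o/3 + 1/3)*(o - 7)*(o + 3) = o^3/3 - o^2 - 25*o/3 - 7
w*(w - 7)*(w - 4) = w^3 - 11*w^2 + 28*w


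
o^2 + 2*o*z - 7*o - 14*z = (o - 7)*(o + 2*z)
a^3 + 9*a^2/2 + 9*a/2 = a*(a + 3/2)*(a + 3)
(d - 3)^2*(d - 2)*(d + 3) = d^4 - 5*d^3 - 3*d^2 + 45*d - 54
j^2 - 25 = (j - 5)*(j + 5)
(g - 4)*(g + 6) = g^2 + 2*g - 24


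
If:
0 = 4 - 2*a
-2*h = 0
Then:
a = 2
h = 0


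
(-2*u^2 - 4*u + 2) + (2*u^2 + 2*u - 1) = 1 - 2*u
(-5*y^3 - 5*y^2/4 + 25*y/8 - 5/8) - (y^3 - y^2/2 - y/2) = -6*y^3 - 3*y^2/4 + 29*y/8 - 5/8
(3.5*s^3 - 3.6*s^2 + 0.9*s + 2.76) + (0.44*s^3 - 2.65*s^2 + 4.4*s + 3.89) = 3.94*s^3 - 6.25*s^2 + 5.3*s + 6.65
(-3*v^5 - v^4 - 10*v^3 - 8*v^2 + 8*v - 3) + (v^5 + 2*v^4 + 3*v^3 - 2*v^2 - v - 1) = -2*v^5 + v^4 - 7*v^3 - 10*v^2 + 7*v - 4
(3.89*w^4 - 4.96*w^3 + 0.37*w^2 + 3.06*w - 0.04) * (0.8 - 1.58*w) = -6.1462*w^5 + 10.9488*w^4 - 4.5526*w^3 - 4.5388*w^2 + 2.5112*w - 0.032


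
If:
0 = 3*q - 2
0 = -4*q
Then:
No Solution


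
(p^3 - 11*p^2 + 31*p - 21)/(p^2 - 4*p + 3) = p - 7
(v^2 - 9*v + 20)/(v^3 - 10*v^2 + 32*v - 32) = (v - 5)/(v^2 - 6*v + 8)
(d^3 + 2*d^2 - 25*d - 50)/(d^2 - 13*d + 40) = (d^2 + 7*d + 10)/(d - 8)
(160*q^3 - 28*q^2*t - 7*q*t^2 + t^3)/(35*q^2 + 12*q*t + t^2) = (32*q^2 - 12*q*t + t^2)/(7*q + t)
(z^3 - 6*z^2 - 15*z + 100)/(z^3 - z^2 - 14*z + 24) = (z^2 - 10*z + 25)/(z^2 - 5*z + 6)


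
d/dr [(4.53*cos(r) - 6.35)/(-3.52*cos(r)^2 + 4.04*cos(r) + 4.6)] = (-15.9456*cos(r)^2 + 44.704*cos(r) - 46.492)*sin(r)/(12.3904*cos(r)^4 - 28.4416*cos(r)^3 - 16.0624*cos(r)^2 + 37.168*cos(r) + 21.16)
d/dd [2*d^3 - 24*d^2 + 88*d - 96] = 6*d^2 - 48*d + 88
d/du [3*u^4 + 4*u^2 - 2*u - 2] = 12*u^3 + 8*u - 2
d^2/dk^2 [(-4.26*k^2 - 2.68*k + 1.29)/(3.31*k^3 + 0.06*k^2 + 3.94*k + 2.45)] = (-93.345972*k^6 - 176.174088*k^5 + 499.745124*k^4 + 559.64642*k^3 + 365.52714*k^2 - 58.574034*k + 40.270408)/(36.264691*k^9 + 1.972098*k^8 + 129.53685*k^7 + 85.222455*k^6 + 157.11132*k^5 + 194.529288*k^4 + 124.242889*k^3 + 115.17891*k^2 + 70.94955*k + 14.706125)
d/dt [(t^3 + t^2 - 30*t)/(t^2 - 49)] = (t^4 - 117*t^2 - 98*t + 1470)/(t^4 - 98*t^2 + 2401)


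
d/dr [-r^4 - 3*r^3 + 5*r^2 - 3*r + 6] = -4*r^3 - 9*r^2 + 10*r - 3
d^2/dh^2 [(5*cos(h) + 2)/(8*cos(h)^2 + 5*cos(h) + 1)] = (-720*(1 - cos(2*h))^2*cos(h) - 78*(1 - cos(2*h))^2 + 885*cos(h) + 183*cos(2*h)/2 - 480*cos(3*h) + 160*cos(5*h) + 843/2)/(5*cos(h) + 4*cos(2*h) + 5)^3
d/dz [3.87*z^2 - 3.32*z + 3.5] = 7.74*z - 3.32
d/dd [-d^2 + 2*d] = 2 - 2*d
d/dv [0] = 0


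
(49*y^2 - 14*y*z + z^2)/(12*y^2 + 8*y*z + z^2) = (49*y^2 - 14*y*z + z^2)/(12*y^2 + 8*y*z + z^2)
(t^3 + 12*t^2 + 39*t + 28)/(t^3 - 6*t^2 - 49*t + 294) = (t^2 + 5*t + 4)/(t^2 - 13*t + 42)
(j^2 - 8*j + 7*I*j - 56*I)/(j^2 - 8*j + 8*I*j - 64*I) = (j + 7*I)/(j + 8*I)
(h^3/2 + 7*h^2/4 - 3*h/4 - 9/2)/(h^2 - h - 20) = (-2*h^3 - 7*h^2 + 3*h + 18)/(4*(-h^2 + h + 20))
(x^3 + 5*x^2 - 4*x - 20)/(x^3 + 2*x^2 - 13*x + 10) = (x + 2)/(x - 1)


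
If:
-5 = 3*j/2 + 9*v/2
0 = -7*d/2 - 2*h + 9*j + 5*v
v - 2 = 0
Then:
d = -4*h/7 - 148/7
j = -28/3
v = 2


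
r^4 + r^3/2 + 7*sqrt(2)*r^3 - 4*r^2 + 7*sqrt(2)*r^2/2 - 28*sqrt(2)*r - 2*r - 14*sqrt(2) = (r - 2)*(r + 1/2)*(r + 2)*(r + 7*sqrt(2))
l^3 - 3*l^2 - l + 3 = (l - 3)*(l - 1)*(l + 1)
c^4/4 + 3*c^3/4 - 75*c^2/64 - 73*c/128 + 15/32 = (c/4 + 1)*(c - 5/4)*(c - 1/2)*(c + 3/4)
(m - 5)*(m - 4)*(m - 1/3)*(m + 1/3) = m^4 - 9*m^3 + 179*m^2/9 + m - 20/9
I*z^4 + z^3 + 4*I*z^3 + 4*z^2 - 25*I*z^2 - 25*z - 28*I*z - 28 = (z - 4)*(z + 1)*(z + 7)*(I*z + 1)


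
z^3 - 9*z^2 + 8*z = z*(z - 8)*(z - 1)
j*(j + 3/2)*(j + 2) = j^3 + 7*j^2/2 + 3*j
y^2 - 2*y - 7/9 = (y - 7/3)*(y + 1/3)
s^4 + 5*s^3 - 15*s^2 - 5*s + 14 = (s - 2)*(s - 1)*(s + 1)*(s + 7)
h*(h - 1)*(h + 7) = h^3 + 6*h^2 - 7*h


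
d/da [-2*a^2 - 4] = -4*a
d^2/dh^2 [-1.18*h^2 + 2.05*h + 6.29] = -2.36000000000000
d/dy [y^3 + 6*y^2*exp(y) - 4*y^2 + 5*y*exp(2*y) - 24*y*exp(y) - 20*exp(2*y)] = 6*y^2*exp(y) + 3*y^2 + 10*y*exp(2*y) - 12*y*exp(y) - 8*y - 35*exp(2*y) - 24*exp(y)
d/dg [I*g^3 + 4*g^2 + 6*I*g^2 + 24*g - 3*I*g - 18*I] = 3*I*g^2 + g*(8 + 12*I) + 24 - 3*I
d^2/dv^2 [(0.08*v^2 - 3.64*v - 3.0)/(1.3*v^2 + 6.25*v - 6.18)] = (-13.6032*v^3 - 26.56368*v^2 - 321.71256*v - 557.658216)/(2.197*v^6 + 31.6875*v^5 + 121.01115*v^4 - 57.134375*v^3 - 575.26839*v^2 + 716.1075*v - 236.029032)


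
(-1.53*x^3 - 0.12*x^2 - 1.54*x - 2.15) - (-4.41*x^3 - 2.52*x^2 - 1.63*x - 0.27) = 2.88*x^3 + 2.4*x^2 + 0.0899999999999999*x - 1.88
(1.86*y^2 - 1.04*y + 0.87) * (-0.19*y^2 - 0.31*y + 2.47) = -0.3534*y^4 - 0.379*y^3 + 4.7513*y^2 - 2.8385*y + 2.1489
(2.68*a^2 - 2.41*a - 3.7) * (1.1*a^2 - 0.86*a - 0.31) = 2.948*a^4 - 4.9558*a^3 - 2.8282*a^2 + 3.9291*a + 1.147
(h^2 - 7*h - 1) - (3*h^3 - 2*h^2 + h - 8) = -3*h^3 + 3*h^2 - 8*h + 7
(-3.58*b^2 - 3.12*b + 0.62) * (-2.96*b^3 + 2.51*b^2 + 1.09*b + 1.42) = 10.5968*b^5 + 0.249400000000001*b^4 - 13.5686*b^3 - 6.9282*b^2 - 3.7546*b + 0.8804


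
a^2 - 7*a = a*(a - 7)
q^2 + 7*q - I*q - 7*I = (q + 7)*(q - I)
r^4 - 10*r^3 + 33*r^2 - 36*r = r*(r - 4)*(r - 3)^2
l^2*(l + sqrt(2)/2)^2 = l^4 + sqrt(2)*l^3 + l^2/2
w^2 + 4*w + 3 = (w + 1)*(w + 3)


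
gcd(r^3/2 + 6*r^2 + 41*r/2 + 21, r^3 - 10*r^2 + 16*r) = 1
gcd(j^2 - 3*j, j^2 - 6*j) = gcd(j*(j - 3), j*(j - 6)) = j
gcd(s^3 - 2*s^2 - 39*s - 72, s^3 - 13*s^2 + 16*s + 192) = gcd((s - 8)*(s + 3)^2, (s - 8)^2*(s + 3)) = s^2 - 5*s - 24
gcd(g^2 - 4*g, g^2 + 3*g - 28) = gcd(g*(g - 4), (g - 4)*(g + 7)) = g - 4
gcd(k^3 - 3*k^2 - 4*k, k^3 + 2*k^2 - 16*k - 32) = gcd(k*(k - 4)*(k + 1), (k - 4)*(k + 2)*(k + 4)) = k - 4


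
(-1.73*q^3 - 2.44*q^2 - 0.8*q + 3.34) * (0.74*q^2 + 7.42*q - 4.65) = -1.2802*q^5 - 14.6422*q^4 - 10.6523*q^3 + 7.8816*q^2 + 28.5028*q - 15.531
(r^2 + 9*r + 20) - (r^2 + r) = 8*r + 20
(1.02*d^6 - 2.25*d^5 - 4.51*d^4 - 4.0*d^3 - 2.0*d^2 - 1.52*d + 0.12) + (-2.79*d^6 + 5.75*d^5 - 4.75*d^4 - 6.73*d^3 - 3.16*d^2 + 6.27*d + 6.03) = -1.77*d^6 + 3.5*d^5 - 9.26*d^4 - 10.73*d^3 - 5.16*d^2 + 4.75*d + 6.15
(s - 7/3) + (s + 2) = 2*s - 1/3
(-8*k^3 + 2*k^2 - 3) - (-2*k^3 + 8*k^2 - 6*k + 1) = -6*k^3 - 6*k^2 + 6*k - 4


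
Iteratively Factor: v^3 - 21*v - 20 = (v + 1)*(v^2 - v - 20) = (v - 5)*(v + 1)*(v + 4)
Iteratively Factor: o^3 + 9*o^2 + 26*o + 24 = (o + 4)*(o^2 + 5*o + 6) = (o + 2)*(o + 4)*(o + 3)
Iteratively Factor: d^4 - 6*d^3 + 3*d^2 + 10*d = (d - 5)*(d^3 - d^2 - 2*d) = (d - 5)*(d + 1)*(d^2 - 2*d) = d*(d - 5)*(d + 1)*(d - 2)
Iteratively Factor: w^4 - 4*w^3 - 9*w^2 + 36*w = (w + 3)*(w^3 - 7*w^2 + 12*w) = (w - 4)*(w + 3)*(w^2 - 3*w) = (w - 4)*(w - 3)*(w + 3)*(w)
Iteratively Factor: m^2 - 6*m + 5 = (m - 1)*(m - 5)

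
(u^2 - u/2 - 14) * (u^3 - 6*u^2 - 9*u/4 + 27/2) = u^5 - 13*u^4/2 - 53*u^3/4 + 789*u^2/8 + 99*u/4 - 189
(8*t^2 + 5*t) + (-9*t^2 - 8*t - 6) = -t^2 - 3*t - 6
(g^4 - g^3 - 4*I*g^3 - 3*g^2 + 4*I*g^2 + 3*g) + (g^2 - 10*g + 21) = g^4 - g^3 - 4*I*g^3 - 2*g^2 + 4*I*g^2 - 7*g + 21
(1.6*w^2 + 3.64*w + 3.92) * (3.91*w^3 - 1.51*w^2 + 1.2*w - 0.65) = 6.256*w^5 + 11.8164*w^4 + 11.7508*w^3 - 2.5912*w^2 + 2.338*w - 2.548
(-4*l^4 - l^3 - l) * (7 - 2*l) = 8*l^5 - 26*l^4 - 7*l^3 + 2*l^2 - 7*l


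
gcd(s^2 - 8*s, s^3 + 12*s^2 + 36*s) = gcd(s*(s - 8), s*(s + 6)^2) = s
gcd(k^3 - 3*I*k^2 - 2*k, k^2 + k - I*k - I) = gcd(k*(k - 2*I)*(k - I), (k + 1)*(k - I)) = k - I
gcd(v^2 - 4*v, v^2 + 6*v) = v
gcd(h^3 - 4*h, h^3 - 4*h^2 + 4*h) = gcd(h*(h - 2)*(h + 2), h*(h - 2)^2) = h^2 - 2*h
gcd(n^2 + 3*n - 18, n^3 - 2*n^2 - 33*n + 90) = n^2 + 3*n - 18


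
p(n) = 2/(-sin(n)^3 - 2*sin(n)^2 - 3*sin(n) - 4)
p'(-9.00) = -0.37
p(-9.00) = -0.66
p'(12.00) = 0.37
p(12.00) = -0.71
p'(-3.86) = -0.21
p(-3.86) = -0.28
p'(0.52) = 0.27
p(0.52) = -0.33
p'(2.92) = -0.35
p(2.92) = -0.42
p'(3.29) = -0.38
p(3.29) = -0.56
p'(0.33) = 0.32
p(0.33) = -0.38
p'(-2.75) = -0.37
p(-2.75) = -0.65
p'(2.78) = -0.31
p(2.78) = -0.37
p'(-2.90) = -0.38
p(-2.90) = -0.59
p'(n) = 2*(3*sin(n)^2*cos(n) + 4*sin(n)*cos(n) + 3*cos(n))/(-sin(n)^3 - 2*sin(n)^2 - 3*sin(n) - 4)^2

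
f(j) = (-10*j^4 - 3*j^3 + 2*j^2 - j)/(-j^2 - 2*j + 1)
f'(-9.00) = -194.69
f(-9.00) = 1020.19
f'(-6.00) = -129.21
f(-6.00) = 531.91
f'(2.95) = 45.45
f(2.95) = 60.28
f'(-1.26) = 32.94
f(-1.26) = -7.64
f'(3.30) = 52.04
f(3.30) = 77.33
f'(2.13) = 30.38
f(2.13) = 29.23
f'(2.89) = 44.33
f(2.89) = 57.58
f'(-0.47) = -0.15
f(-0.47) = 0.43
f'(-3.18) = 90.26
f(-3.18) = 327.98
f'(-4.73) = -92.92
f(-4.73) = 389.37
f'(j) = (2*j + 2)*(-10*j^4 - 3*j^3 + 2*j^2 - j)/(-j^2 - 2*j + 1)^2 + (-40*j^3 - 9*j^2 + 4*j - 1)/(-j^2 - 2*j + 1)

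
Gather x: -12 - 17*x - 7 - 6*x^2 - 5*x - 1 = -6*x^2 - 22*x - 20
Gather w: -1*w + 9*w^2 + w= 9*w^2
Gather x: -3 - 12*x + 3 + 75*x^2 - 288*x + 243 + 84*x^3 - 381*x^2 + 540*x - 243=84*x^3 - 306*x^2 + 240*x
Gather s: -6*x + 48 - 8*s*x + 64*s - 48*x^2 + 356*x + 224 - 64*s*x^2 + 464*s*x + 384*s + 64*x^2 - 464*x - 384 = s*(-64*x^2 + 456*x + 448) + 16*x^2 - 114*x - 112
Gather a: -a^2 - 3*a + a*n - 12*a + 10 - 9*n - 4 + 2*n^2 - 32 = -a^2 + a*(n - 15) + 2*n^2 - 9*n - 26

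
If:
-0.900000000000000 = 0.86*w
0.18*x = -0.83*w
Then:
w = -1.05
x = 4.83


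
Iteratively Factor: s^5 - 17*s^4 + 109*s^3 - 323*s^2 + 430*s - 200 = (s - 4)*(s^4 - 13*s^3 + 57*s^2 - 95*s + 50) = (s - 5)*(s - 4)*(s^3 - 8*s^2 + 17*s - 10) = (s - 5)*(s - 4)*(s - 1)*(s^2 - 7*s + 10) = (s - 5)^2*(s - 4)*(s - 1)*(s - 2)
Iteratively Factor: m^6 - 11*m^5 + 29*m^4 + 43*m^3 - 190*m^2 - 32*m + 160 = (m - 5)*(m^5 - 6*m^4 - m^3 + 38*m^2 - 32) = (m - 5)*(m + 1)*(m^4 - 7*m^3 + 6*m^2 + 32*m - 32) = (m - 5)*(m + 1)*(m + 2)*(m^3 - 9*m^2 + 24*m - 16) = (m - 5)*(m - 4)*(m + 1)*(m + 2)*(m^2 - 5*m + 4) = (m - 5)*(m - 4)^2*(m + 1)*(m + 2)*(m - 1)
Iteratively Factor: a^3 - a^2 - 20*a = (a + 4)*(a^2 - 5*a) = a*(a + 4)*(a - 5)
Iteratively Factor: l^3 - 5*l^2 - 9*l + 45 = (l - 3)*(l^2 - 2*l - 15) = (l - 3)*(l + 3)*(l - 5)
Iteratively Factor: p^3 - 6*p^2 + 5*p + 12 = (p + 1)*(p^2 - 7*p + 12) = (p - 3)*(p + 1)*(p - 4)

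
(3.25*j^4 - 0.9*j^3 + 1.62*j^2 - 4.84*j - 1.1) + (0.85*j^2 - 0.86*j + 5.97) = 3.25*j^4 - 0.9*j^3 + 2.47*j^2 - 5.7*j + 4.87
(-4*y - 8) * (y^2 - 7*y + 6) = -4*y^3 + 20*y^2 + 32*y - 48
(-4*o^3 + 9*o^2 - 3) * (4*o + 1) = -16*o^4 + 32*o^3 + 9*o^2 - 12*o - 3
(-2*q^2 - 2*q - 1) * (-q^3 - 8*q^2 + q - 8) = 2*q^5 + 18*q^4 + 15*q^3 + 22*q^2 + 15*q + 8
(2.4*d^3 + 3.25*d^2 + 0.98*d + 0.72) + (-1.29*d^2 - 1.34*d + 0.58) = 2.4*d^3 + 1.96*d^2 - 0.36*d + 1.3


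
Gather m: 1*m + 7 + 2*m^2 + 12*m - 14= 2*m^2 + 13*m - 7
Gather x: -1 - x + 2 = 1 - x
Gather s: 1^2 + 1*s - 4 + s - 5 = 2*s - 8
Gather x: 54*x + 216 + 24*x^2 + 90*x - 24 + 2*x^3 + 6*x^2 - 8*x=2*x^3 + 30*x^2 + 136*x + 192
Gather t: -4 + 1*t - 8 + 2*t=3*t - 12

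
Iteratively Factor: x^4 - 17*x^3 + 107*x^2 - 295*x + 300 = (x - 5)*(x^3 - 12*x^2 + 47*x - 60) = (x - 5)*(x - 3)*(x^2 - 9*x + 20) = (x - 5)^2*(x - 3)*(x - 4)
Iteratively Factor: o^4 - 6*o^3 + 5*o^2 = (o - 5)*(o^3 - o^2) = o*(o - 5)*(o^2 - o) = o^2*(o - 5)*(o - 1)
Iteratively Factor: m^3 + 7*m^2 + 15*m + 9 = (m + 3)*(m^2 + 4*m + 3) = (m + 1)*(m + 3)*(m + 3)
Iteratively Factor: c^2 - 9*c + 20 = (c - 5)*(c - 4)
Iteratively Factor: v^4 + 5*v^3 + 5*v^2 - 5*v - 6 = (v + 3)*(v^3 + 2*v^2 - v - 2) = (v + 2)*(v + 3)*(v^2 - 1) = (v - 1)*(v + 2)*(v + 3)*(v + 1)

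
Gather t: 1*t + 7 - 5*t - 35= -4*t - 28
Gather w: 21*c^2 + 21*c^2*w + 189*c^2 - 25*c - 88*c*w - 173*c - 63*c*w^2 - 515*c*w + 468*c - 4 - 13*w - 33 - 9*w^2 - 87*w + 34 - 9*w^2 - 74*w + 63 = 210*c^2 + 270*c + w^2*(-63*c - 18) + w*(21*c^2 - 603*c - 174) + 60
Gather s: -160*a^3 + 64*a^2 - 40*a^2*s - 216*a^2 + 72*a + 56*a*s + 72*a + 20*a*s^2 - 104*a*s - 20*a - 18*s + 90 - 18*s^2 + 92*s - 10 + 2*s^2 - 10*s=-160*a^3 - 152*a^2 + 124*a + s^2*(20*a - 16) + s*(-40*a^2 - 48*a + 64) + 80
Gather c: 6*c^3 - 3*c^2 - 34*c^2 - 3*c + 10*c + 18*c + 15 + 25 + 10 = 6*c^3 - 37*c^2 + 25*c + 50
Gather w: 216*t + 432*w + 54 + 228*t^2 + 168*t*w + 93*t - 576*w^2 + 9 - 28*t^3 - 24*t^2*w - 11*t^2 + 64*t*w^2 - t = -28*t^3 + 217*t^2 + 308*t + w^2*(64*t - 576) + w*(-24*t^2 + 168*t + 432) + 63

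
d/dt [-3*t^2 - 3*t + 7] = -6*t - 3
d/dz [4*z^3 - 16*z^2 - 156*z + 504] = 12*z^2 - 32*z - 156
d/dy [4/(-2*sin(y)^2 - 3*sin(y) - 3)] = 4*(4*sin(y) + 3)*cos(y)/(3*sin(y) - cos(2*y) + 4)^2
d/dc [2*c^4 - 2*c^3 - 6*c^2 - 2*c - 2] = 8*c^3 - 6*c^2 - 12*c - 2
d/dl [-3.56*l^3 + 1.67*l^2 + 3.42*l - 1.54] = -10.68*l^2 + 3.34*l + 3.42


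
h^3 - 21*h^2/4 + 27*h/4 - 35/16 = (h - 7/2)*(h - 5/4)*(h - 1/2)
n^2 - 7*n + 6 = (n - 6)*(n - 1)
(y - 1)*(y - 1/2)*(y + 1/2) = y^3 - y^2 - y/4 + 1/4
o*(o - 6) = o^2 - 6*o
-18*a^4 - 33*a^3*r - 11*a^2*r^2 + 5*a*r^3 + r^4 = (-3*a + r)*(a + r)^2*(6*a + r)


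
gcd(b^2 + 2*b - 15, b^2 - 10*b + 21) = b - 3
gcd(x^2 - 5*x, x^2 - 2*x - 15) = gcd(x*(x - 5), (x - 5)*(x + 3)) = x - 5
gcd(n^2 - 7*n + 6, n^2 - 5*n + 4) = n - 1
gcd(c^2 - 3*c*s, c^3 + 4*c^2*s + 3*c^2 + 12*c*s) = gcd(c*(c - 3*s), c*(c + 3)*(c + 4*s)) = c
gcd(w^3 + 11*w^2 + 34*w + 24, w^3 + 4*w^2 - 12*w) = w + 6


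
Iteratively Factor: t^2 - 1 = (t + 1)*(t - 1)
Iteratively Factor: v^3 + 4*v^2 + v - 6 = (v + 3)*(v^2 + v - 2) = (v + 2)*(v + 3)*(v - 1)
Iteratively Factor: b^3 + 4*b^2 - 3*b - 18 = (b + 3)*(b^2 + b - 6) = (b - 2)*(b + 3)*(b + 3)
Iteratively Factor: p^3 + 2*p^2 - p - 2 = (p + 1)*(p^2 + p - 2) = (p + 1)*(p + 2)*(p - 1)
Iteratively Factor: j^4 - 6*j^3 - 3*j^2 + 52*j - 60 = (j - 2)*(j^3 - 4*j^2 - 11*j + 30) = (j - 5)*(j - 2)*(j^2 + j - 6) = (j - 5)*(j - 2)^2*(j + 3)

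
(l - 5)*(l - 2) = l^2 - 7*l + 10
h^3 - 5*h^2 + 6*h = h*(h - 3)*(h - 2)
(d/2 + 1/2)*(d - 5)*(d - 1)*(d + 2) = d^4/2 - 3*d^3/2 - 11*d^2/2 + 3*d/2 + 5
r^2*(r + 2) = r^3 + 2*r^2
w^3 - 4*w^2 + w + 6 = (w - 3)*(w - 2)*(w + 1)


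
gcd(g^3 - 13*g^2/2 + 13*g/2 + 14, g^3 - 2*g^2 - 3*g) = g + 1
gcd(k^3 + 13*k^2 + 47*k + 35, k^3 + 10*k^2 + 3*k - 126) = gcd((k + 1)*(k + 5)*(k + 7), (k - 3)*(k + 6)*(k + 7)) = k + 7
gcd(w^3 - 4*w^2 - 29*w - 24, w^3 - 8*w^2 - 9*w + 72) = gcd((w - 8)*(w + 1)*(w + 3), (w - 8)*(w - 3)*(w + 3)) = w^2 - 5*w - 24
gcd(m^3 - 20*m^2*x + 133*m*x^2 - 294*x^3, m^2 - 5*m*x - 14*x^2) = -m + 7*x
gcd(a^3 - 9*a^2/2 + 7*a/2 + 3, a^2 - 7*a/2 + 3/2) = a - 3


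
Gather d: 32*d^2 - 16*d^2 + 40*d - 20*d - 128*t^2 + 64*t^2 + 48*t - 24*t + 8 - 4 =16*d^2 + 20*d - 64*t^2 + 24*t + 4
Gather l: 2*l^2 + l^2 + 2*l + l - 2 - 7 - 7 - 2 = 3*l^2 + 3*l - 18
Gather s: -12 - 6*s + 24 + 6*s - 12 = 0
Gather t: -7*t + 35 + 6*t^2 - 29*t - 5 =6*t^2 - 36*t + 30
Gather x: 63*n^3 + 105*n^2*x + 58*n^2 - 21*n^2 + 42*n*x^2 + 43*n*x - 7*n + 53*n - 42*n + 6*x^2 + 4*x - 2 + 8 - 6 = 63*n^3 + 37*n^2 + 4*n + x^2*(42*n + 6) + x*(105*n^2 + 43*n + 4)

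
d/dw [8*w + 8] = 8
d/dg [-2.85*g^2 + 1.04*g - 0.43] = 1.04 - 5.7*g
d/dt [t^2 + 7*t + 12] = 2*t + 7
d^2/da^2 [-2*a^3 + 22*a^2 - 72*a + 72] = 44 - 12*a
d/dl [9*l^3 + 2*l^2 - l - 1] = 27*l^2 + 4*l - 1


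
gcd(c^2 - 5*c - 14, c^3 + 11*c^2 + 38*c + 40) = c + 2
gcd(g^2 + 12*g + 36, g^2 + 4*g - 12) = g + 6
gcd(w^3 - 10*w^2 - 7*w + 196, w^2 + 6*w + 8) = w + 4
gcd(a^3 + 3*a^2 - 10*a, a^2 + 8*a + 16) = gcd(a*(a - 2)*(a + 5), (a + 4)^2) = 1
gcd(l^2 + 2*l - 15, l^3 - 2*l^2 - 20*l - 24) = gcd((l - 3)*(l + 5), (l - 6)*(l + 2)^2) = 1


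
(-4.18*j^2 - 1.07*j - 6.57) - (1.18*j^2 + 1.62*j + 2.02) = -5.36*j^2 - 2.69*j - 8.59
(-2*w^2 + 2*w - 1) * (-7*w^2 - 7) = 14*w^4 - 14*w^3 + 21*w^2 - 14*w + 7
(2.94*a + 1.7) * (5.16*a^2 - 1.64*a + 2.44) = 15.1704*a^3 + 3.9504*a^2 + 4.3856*a + 4.148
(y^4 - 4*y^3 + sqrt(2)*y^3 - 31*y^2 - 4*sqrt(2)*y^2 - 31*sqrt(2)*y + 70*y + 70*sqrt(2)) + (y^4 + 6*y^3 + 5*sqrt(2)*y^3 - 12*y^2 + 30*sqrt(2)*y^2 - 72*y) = 2*y^4 + 2*y^3 + 6*sqrt(2)*y^3 - 43*y^2 + 26*sqrt(2)*y^2 - 31*sqrt(2)*y - 2*y + 70*sqrt(2)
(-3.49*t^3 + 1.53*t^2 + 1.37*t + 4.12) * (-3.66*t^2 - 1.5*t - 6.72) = 12.7734*t^5 - 0.3648*t^4 + 16.1436*t^3 - 27.4158*t^2 - 15.3864*t - 27.6864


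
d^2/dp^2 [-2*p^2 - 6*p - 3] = -4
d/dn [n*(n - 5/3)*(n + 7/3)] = 3*n^2 + 4*n/3 - 35/9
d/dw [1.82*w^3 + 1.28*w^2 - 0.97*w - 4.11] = 5.46*w^2 + 2.56*w - 0.97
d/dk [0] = 0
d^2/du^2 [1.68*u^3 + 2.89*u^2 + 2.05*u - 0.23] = 10.08*u + 5.78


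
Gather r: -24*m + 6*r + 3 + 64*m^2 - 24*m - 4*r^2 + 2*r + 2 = 64*m^2 - 48*m - 4*r^2 + 8*r + 5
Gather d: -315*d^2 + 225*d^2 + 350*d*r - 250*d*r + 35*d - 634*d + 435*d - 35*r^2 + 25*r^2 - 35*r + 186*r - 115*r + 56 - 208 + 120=-90*d^2 + d*(100*r - 164) - 10*r^2 + 36*r - 32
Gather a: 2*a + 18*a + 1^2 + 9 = 20*a + 10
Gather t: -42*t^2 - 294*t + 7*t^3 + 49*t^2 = 7*t^3 + 7*t^2 - 294*t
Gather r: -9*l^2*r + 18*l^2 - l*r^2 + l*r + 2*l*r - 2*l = 18*l^2 - l*r^2 - 2*l + r*(-9*l^2 + 3*l)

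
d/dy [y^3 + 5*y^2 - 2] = y*(3*y + 10)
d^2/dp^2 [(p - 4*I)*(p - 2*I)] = 2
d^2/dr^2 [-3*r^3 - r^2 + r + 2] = -18*r - 2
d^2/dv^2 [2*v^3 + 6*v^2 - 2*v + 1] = 12*v + 12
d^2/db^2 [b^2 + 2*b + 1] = 2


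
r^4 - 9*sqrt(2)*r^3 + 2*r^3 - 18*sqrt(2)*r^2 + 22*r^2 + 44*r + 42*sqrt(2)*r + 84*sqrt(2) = (r + 2)*(r - 7*sqrt(2))*(r - 3*sqrt(2))*(r + sqrt(2))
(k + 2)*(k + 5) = k^2 + 7*k + 10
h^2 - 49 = (h - 7)*(h + 7)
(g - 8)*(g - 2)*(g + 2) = g^3 - 8*g^2 - 4*g + 32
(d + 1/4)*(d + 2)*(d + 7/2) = d^3 + 23*d^2/4 + 67*d/8 + 7/4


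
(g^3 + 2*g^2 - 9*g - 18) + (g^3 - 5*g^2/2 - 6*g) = 2*g^3 - g^2/2 - 15*g - 18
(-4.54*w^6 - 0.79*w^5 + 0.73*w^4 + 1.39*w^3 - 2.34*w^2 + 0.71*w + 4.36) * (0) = 0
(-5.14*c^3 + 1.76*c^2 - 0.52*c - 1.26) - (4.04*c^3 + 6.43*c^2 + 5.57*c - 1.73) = -9.18*c^3 - 4.67*c^2 - 6.09*c + 0.47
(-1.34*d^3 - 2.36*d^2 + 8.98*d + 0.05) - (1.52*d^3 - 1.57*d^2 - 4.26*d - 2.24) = -2.86*d^3 - 0.79*d^2 + 13.24*d + 2.29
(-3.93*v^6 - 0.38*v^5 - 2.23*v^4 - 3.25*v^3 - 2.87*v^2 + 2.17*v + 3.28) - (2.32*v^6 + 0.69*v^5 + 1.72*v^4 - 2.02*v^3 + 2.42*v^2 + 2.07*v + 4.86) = -6.25*v^6 - 1.07*v^5 - 3.95*v^4 - 1.23*v^3 - 5.29*v^2 + 0.1*v - 1.58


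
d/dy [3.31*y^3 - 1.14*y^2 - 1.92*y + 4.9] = 9.93*y^2 - 2.28*y - 1.92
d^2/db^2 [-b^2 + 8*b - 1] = -2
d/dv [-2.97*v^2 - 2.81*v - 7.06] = -5.94*v - 2.81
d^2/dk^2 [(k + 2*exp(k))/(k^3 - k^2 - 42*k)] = 2*(-k^2*(-k^2 + k + 42)^2*exp(k) + k*(-(k + 2*exp(k))*(3*k - 1) + (2*exp(k) + 1)*(-3*k^2 + 2*k + 42))*(-k^2 + k + 42) - (k + 2*exp(k))*(-3*k^2 + 2*k + 42)^2)/(k^3*(-k^2 + k + 42)^3)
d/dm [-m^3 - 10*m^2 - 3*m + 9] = -3*m^2 - 20*m - 3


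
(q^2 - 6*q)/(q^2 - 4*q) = (q - 6)/(q - 4)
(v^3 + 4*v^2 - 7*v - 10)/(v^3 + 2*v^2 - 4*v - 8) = (v^2 + 6*v + 5)/(v^2 + 4*v + 4)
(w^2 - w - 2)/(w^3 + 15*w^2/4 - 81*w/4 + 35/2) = 4*(w + 1)/(4*w^2 + 23*w - 35)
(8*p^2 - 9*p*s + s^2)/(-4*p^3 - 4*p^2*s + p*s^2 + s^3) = (-8*p^2 + 9*p*s - s^2)/(4*p^3 + 4*p^2*s - p*s^2 - s^3)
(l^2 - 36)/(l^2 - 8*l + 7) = (l^2 - 36)/(l^2 - 8*l + 7)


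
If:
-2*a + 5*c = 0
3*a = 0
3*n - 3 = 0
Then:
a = 0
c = 0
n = 1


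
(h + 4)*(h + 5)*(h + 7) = h^3 + 16*h^2 + 83*h + 140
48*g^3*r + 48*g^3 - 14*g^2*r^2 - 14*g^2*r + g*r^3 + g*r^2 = (-8*g + r)*(-6*g + r)*(g*r + g)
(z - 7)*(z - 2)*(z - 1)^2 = z^4 - 11*z^3 + 33*z^2 - 37*z + 14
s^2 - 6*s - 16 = (s - 8)*(s + 2)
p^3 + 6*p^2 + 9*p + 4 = (p + 1)^2*(p + 4)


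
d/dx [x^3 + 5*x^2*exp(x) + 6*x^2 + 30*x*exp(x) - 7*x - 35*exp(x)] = 5*x^2*exp(x) + 3*x^2 + 40*x*exp(x) + 12*x - 5*exp(x) - 7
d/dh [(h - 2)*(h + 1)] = 2*h - 1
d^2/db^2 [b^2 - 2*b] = 2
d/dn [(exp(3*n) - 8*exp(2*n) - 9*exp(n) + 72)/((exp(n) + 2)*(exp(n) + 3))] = (exp(2*n) + 4*exp(n) - 46)*exp(n)/(exp(2*n) + 4*exp(n) + 4)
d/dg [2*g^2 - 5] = 4*g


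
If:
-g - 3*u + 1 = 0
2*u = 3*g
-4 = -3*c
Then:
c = 4/3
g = 2/11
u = 3/11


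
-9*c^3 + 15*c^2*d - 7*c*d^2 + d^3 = (-3*c + d)^2*(-c + d)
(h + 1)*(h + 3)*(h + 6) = h^3 + 10*h^2 + 27*h + 18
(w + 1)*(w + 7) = w^2 + 8*w + 7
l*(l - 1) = l^2 - l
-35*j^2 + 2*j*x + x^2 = (-5*j + x)*(7*j + x)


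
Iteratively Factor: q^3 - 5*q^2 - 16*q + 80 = (q - 4)*(q^2 - q - 20) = (q - 5)*(q - 4)*(q + 4)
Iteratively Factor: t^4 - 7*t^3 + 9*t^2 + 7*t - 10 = (t - 5)*(t^3 - 2*t^2 - t + 2) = (t - 5)*(t - 2)*(t^2 - 1) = (t - 5)*(t - 2)*(t - 1)*(t + 1)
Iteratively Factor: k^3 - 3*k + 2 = (k - 1)*(k^2 + k - 2) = (k - 1)*(k + 2)*(k - 1)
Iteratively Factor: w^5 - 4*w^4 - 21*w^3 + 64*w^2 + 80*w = (w - 5)*(w^4 + w^3 - 16*w^2 - 16*w) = (w - 5)*(w + 1)*(w^3 - 16*w) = (w - 5)*(w + 1)*(w + 4)*(w^2 - 4*w) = w*(w - 5)*(w + 1)*(w + 4)*(w - 4)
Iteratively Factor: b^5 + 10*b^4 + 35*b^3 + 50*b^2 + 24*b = (b + 1)*(b^4 + 9*b^3 + 26*b^2 + 24*b) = (b + 1)*(b + 3)*(b^3 + 6*b^2 + 8*b) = (b + 1)*(b + 3)*(b + 4)*(b^2 + 2*b) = (b + 1)*(b + 2)*(b + 3)*(b + 4)*(b)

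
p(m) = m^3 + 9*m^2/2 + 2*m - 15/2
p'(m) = 3*m^2 + 9*m + 2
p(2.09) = 25.47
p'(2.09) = 33.91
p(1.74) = 14.87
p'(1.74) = 26.74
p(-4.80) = -24.01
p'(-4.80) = 27.92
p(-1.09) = -5.63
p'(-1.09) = -4.25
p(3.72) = 113.69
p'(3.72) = 77.00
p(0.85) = -1.93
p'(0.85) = 11.82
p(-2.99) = 0.02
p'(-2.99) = 1.91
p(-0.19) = -7.72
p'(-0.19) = 0.40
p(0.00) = -7.50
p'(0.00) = 2.00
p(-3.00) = 0.00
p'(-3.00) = 2.00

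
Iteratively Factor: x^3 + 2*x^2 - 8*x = (x)*(x^2 + 2*x - 8) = x*(x - 2)*(x + 4)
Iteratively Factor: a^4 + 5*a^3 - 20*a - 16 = (a - 2)*(a^3 + 7*a^2 + 14*a + 8) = (a - 2)*(a + 2)*(a^2 + 5*a + 4) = (a - 2)*(a + 2)*(a + 4)*(a + 1)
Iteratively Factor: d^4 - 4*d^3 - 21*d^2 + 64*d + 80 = (d + 4)*(d^3 - 8*d^2 + 11*d + 20) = (d - 5)*(d + 4)*(d^2 - 3*d - 4) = (d - 5)*(d - 4)*(d + 4)*(d + 1)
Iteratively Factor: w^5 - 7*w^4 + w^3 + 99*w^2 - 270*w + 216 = (w - 3)*(w^4 - 4*w^3 - 11*w^2 + 66*w - 72) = (w - 3)^2*(w^3 - w^2 - 14*w + 24) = (w - 3)^3*(w^2 + 2*w - 8) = (w - 3)^3*(w - 2)*(w + 4)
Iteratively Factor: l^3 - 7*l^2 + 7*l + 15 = (l + 1)*(l^2 - 8*l + 15) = (l - 3)*(l + 1)*(l - 5)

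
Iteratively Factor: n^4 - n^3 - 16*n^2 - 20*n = (n + 2)*(n^3 - 3*n^2 - 10*n) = (n + 2)^2*(n^2 - 5*n) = n*(n + 2)^2*(n - 5)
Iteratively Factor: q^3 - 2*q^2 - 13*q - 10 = (q - 5)*(q^2 + 3*q + 2) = (q - 5)*(q + 2)*(q + 1)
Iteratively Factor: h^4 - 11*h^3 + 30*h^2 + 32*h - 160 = (h - 4)*(h^3 - 7*h^2 + 2*h + 40) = (h - 5)*(h - 4)*(h^2 - 2*h - 8) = (h - 5)*(h - 4)^2*(h + 2)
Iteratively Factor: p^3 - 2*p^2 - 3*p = (p + 1)*(p^2 - 3*p) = p*(p + 1)*(p - 3)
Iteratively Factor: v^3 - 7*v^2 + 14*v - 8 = (v - 1)*(v^2 - 6*v + 8) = (v - 4)*(v - 1)*(v - 2)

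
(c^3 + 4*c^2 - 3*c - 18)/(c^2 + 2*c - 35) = (c^3 + 4*c^2 - 3*c - 18)/(c^2 + 2*c - 35)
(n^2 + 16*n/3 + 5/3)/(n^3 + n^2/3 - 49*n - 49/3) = (n + 5)/(n^2 - 49)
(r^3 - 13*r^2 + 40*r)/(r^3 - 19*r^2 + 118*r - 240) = r/(r - 6)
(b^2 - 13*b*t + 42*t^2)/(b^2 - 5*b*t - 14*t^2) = (b - 6*t)/(b + 2*t)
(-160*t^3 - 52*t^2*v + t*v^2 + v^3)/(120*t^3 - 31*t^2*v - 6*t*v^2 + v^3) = (-4*t - v)/(3*t - v)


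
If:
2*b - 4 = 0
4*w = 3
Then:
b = 2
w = 3/4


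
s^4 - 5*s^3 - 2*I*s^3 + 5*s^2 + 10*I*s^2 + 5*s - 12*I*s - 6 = (s - 3)*(s - 2)*(s - I)^2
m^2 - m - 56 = (m - 8)*(m + 7)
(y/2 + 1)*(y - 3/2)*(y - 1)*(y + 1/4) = y^4/2 - y^3/8 - 29*y^2/16 + 17*y/16 + 3/8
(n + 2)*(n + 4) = n^2 + 6*n + 8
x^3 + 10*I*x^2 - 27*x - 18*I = (x + I)*(x + 3*I)*(x + 6*I)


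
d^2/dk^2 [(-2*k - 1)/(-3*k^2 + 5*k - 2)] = 2*((7 - 18*k)*(3*k^2 - 5*k + 2) + (2*k + 1)*(6*k - 5)^2)/(3*k^2 - 5*k + 2)^3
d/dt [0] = 0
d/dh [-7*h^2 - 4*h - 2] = -14*h - 4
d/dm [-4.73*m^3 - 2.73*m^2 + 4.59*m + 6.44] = -14.19*m^2 - 5.46*m + 4.59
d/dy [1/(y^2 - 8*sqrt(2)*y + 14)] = 2*(-y + 4*sqrt(2))/(y^2 - 8*sqrt(2)*y + 14)^2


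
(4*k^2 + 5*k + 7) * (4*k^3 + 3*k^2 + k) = 16*k^5 + 32*k^4 + 47*k^3 + 26*k^2 + 7*k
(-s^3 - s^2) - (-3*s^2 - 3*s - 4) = -s^3 + 2*s^2 + 3*s + 4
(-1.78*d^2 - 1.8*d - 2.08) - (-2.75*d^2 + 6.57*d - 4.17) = 0.97*d^2 - 8.37*d + 2.09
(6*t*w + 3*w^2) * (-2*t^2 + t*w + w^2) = -12*t^3*w + 9*t*w^3 + 3*w^4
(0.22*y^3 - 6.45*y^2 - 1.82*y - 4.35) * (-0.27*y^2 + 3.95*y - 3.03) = -0.0594*y^5 + 2.6105*y^4 - 25.6527*y^3 + 13.529*y^2 - 11.6679*y + 13.1805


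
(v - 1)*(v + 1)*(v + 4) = v^3 + 4*v^2 - v - 4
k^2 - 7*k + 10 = (k - 5)*(k - 2)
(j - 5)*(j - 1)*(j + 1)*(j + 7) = j^4 + 2*j^3 - 36*j^2 - 2*j + 35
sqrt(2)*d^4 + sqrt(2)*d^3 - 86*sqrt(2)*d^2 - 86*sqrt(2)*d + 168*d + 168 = (d - 6*sqrt(2))*(d - sqrt(2))*(d + 7*sqrt(2))*(sqrt(2)*d + sqrt(2))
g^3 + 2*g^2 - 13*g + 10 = (g - 2)*(g - 1)*(g + 5)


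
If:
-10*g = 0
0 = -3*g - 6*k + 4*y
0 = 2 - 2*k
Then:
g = 0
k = 1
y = 3/2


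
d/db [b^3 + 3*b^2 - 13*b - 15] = 3*b^2 + 6*b - 13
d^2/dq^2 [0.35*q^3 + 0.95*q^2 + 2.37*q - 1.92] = 2.1*q + 1.9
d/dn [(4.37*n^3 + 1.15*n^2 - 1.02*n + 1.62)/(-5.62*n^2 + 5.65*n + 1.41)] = (-24.5594*n^4 + 49.381*n^3 + 19.2502*n^2 + 21.4518*n - 10.5912)/(31.5844*n^4 - 63.506*n^3 + 16.0741*n^2 + 15.933*n + 1.9881)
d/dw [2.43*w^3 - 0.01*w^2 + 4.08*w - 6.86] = 7.29*w^2 - 0.02*w + 4.08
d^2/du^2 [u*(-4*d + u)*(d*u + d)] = 2*d*(-4*d + 3*u + 1)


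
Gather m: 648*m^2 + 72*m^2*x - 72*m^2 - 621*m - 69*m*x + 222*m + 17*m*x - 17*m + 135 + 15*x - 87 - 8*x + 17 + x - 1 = m^2*(72*x + 576) + m*(-52*x - 416) + 8*x + 64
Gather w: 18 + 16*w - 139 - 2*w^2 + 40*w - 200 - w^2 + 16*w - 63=-3*w^2 + 72*w - 384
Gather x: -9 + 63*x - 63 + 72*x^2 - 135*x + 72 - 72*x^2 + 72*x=0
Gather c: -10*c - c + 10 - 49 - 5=-11*c - 44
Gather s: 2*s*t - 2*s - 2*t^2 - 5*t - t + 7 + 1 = s*(2*t - 2) - 2*t^2 - 6*t + 8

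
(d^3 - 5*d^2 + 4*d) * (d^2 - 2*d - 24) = d^5 - 7*d^4 - 10*d^3 + 112*d^2 - 96*d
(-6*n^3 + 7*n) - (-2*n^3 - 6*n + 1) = -4*n^3 + 13*n - 1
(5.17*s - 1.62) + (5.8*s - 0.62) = 10.97*s - 2.24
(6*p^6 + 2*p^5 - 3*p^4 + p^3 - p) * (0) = 0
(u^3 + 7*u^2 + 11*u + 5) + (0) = u^3 + 7*u^2 + 11*u + 5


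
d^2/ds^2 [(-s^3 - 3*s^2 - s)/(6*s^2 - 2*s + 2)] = 2*(-8*s^3 + 15*s^2 + 3*s - 2)/(27*s^6 - 27*s^5 + 36*s^4 - 19*s^3 + 12*s^2 - 3*s + 1)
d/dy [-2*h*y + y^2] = -2*h + 2*y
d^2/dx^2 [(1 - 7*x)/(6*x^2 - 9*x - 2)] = 6*(3*(4*x - 3)^2*(7*x - 1) + (42*x - 23)*(-6*x^2 + 9*x + 2))/(-6*x^2 + 9*x + 2)^3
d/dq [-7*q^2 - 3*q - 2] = -14*q - 3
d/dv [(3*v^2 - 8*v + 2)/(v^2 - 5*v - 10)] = (-7*v^2 - 64*v + 90)/(v^4 - 10*v^3 + 5*v^2 + 100*v + 100)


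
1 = 1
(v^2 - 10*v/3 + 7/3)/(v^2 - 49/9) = 3*(v - 1)/(3*v + 7)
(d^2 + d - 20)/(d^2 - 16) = (d + 5)/(d + 4)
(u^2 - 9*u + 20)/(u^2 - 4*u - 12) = (-u^2 + 9*u - 20)/(-u^2 + 4*u + 12)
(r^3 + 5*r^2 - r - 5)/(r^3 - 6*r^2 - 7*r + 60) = (r^3 + 5*r^2 - r - 5)/(r^3 - 6*r^2 - 7*r + 60)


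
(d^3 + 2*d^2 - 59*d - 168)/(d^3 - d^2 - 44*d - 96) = (d + 7)/(d + 4)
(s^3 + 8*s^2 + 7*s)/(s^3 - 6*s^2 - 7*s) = (s + 7)/(s - 7)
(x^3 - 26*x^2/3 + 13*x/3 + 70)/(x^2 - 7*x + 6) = (3*x^2 - 8*x - 35)/(3*(x - 1))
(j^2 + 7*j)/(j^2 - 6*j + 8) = j*(j + 7)/(j^2 - 6*j + 8)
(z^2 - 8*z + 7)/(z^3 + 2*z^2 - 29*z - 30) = (z^2 - 8*z + 7)/(z^3 + 2*z^2 - 29*z - 30)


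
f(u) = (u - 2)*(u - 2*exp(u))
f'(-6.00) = -13.97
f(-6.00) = 48.04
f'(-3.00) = -7.60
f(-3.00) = 15.50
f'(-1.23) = -3.16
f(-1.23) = 5.86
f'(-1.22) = -3.13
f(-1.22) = 5.83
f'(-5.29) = -12.52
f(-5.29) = 38.64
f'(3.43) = -145.20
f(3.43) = -83.40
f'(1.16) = -0.70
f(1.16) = 4.38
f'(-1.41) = -3.64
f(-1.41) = 6.47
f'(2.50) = -33.55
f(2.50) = -10.93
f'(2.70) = -47.19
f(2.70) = -18.94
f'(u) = u + (1 - 2*exp(u))*(u - 2) - 2*exp(u) = -2*u*exp(u) + 2*u + 2*exp(u) - 2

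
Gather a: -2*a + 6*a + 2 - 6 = 4*a - 4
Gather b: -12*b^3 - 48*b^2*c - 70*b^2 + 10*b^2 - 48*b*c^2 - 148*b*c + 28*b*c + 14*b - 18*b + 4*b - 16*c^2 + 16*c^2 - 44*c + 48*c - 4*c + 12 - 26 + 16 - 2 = -12*b^3 + b^2*(-48*c - 60) + b*(-48*c^2 - 120*c)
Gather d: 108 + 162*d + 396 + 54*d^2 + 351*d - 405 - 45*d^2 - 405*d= 9*d^2 + 108*d + 99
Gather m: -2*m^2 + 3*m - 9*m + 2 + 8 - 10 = -2*m^2 - 6*m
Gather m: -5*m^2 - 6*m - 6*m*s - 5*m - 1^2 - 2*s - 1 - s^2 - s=-5*m^2 + m*(-6*s - 11) - s^2 - 3*s - 2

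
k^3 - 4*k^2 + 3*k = k*(k - 3)*(k - 1)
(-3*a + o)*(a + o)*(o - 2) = -3*a^2*o + 6*a^2 - 2*a*o^2 + 4*a*o + o^3 - 2*o^2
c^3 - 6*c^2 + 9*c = c*(c - 3)^2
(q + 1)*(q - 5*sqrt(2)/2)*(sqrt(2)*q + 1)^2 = 2*q^4 - 3*sqrt(2)*q^3 + 2*q^3 - 9*q^2 - 3*sqrt(2)*q^2 - 9*q - 5*sqrt(2)*q/2 - 5*sqrt(2)/2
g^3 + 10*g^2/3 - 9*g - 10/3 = (g - 2)*(g + 1/3)*(g + 5)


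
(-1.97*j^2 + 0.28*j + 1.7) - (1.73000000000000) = -1.97*j^2 + 0.28*j - 0.03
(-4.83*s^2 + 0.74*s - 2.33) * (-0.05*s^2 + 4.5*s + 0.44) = 0.2415*s^4 - 21.772*s^3 + 1.3213*s^2 - 10.1594*s - 1.0252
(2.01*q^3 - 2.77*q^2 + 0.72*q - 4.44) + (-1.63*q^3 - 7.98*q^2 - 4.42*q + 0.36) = 0.38*q^3 - 10.75*q^2 - 3.7*q - 4.08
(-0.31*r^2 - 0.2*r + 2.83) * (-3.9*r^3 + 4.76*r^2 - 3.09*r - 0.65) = 1.209*r^5 - 0.6956*r^4 - 11.0311*r^3 + 14.2903*r^2 - 8.6147*r - 1.8395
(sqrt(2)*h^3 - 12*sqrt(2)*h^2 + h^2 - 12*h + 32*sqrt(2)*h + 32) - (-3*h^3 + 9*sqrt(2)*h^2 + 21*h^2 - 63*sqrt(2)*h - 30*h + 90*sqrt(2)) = sqrt(2)*h^3 + 3*h^3 - 21*sqrt(2)*h^2 - 20*h^2 + 18*h + 95*sqrt(2)*h - 90*sqrt(2) + 32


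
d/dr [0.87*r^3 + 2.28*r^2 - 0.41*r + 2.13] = 2.61*r^2 + 4.56*r - 0.41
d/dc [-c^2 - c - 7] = -2*c - 1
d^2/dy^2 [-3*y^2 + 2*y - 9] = -6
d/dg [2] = 0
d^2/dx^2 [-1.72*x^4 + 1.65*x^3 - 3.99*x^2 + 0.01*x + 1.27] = -20.64*x^2 + 9.9*x - 7.98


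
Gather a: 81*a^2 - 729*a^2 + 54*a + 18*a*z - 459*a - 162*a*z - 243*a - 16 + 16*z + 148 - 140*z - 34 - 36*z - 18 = -648*a^2 + a*(-144*z - 648) - 160*z + 80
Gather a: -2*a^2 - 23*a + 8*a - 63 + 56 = -2*a^2 - 15*a - 7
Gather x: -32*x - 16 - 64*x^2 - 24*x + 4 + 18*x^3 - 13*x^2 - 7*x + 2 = 18*x^3 - 77*x^2 - 63*x - 10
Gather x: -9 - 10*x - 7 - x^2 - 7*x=-x^2 - 17*x - 16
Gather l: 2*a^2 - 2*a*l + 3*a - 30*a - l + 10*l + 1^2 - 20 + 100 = 2*a^2 - 27*a + l*(9 - 2*a) + 81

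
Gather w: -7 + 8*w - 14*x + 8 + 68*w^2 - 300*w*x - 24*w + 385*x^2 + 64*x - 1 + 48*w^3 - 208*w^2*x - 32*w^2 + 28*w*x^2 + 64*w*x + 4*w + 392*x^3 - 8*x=48*w^3 + w^2*(36 - 208*x) + w*(28*x^2 - 236*x - 12) + 392*x^3 + 385*x^2 + 42*x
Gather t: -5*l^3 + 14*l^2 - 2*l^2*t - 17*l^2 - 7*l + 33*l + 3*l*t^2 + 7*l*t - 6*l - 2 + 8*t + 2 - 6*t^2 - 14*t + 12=-5*l^3 - 3*l^2 + 20*l + t^2*(3*l - 6) + t*(-2*l^2 + 7*l - 6) + 12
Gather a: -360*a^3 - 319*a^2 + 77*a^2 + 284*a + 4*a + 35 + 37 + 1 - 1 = -360*a^3 - 242*a^2 + 288*a + 72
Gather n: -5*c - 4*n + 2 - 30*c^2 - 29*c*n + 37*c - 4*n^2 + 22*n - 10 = -30*c^2 + 32*c - 4*n^2 + n*(18 - 29*c) - 8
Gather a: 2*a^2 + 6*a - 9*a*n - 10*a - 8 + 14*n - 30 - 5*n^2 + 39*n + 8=2*a^2 + a*(-9*n - 4) - 5*n^2 + 53*n - 30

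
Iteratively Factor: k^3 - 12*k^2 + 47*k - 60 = (k - 5)*(k^2 - 7*k + 12) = (k - 5)*(k - 4)*(k - 3)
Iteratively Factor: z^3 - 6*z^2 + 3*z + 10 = (z + 1)*(z^2 - 7*z + 10) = (z - 2)*(z + 1)*(z - 5)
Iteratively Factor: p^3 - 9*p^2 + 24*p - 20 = (p - 2)*(p^2 - 7*p + 10) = (p - 2)^2*(p - 5)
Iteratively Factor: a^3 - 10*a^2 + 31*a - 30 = (a - 3)*(a^2 - 7*a + 10) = (a - 3)*(a - 2)*(a - 5)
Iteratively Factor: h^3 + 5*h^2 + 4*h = (h + 4)*(h^2 + h) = (h + 1)*(h + 4)*(h)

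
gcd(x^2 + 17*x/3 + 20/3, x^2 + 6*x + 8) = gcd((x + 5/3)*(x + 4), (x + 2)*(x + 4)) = x + 4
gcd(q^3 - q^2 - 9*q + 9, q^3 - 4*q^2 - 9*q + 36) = q^2 - 9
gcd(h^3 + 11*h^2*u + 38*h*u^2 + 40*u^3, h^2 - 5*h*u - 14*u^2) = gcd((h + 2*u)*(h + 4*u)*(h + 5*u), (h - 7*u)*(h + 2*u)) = h + 2*u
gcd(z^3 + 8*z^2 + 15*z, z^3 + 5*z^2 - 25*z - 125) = z + 5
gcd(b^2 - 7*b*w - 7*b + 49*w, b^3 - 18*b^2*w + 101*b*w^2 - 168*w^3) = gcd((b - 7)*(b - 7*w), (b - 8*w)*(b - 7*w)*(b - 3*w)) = -b + 7*w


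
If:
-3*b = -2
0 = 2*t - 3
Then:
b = 2/3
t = 3/2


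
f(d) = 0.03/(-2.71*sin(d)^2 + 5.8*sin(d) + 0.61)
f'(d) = 0.03*(5.42*sin(d)*cos(d) - 5.8*cos(d))/(-2.71*sin(d)^2 + 5.8*sin(d) + 0.61)^2 = (0.1626*sin(d) - 0.174)*cos(d)/(-2.71*sin(d)^2 + 5.8*sin(d) + 0.61)^2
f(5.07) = -0.00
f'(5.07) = -0.00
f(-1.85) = -0.00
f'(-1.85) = 0.00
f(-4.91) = 0.01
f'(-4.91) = -0.00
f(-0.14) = -0.12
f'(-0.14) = -3.06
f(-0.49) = -0.01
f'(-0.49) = -0.03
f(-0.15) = -0.09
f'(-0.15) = -1.95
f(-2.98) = -0.08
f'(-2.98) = 1.28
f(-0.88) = -0.01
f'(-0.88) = -0.01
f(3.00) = 0.02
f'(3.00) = 0.08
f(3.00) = 0.02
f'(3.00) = 0.08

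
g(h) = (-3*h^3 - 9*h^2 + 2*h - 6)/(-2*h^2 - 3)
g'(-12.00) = 1.52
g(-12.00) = -13.26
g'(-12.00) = 1.52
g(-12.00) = -13.26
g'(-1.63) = 1.01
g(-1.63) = 2.43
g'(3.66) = 1.80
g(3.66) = 8.94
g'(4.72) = 1.68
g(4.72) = 10.78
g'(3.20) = 1.88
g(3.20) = 8.09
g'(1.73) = 2.38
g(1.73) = 5.01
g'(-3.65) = 1.55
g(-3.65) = -0.43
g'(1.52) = 2.47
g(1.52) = 4.50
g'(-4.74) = 1.56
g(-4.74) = -2.12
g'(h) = 4*h*(-3*h^3 - 9*h^2 + 2*h - 6)/(-2*h^2 - 3)^2 + (-9*h^2 - 18*h + 2)/(-2*h^2 - 3) = (6*h^4 + 31*h^2 + 30*h - 6)/(4*h^4 + 12*h^2 + 9)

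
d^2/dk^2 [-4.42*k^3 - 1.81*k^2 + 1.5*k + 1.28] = -26.52*k - 3.62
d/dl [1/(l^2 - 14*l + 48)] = 2*(7 - l)/(l^2 - 14*l + 48)^2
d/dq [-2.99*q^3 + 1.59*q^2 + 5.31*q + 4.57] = -8.97*q^2 + 3.18*q + 5.31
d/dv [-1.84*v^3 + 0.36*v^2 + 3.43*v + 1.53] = -5.52*v^2 + 0.72*v + 3.43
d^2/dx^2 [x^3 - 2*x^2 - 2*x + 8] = 6*x - 4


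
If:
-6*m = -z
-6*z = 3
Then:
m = -1/12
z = -1/2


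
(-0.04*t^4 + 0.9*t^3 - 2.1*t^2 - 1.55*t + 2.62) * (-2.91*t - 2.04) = 0.1164*t^5 - 2.5374*t^4 + 4.275*t^3 + 8.7945*t^2 - 4.4622*t - 5.3448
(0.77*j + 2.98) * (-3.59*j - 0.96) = -2.7643*j^2 - 11.4374*j - 2.8608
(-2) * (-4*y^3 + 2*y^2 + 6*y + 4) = 8*y^3 - 4*y^2 - 12*y - 8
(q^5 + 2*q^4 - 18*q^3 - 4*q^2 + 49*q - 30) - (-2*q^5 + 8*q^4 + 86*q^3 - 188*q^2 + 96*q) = 3*q^5 - 6*q^4 - 104*q^3 + 184*q^2 - 47*q - 30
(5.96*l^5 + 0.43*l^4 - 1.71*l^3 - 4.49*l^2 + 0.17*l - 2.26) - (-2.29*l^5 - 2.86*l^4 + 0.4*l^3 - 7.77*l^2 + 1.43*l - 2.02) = 8.25*l^5 + 3.29*l^4 - 2.11*l^3 + 3.28*l^2 - 1.26*l - 0.24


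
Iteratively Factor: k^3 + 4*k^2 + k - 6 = (k + 3)*(k^2 + k - 2) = (k - 1)*(k + 3)*(k + 2)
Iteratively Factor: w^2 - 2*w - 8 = (w - 4)*(w + 2)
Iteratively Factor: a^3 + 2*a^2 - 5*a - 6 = (a + 1)*(a^2 + a - 6) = (a - 2)*(a + 1)*(a + 3)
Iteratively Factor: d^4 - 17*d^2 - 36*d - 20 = (d + 1)*(d^3 - d^2 - 16*d - 20) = (d + 1)*(d + 2)*(d^2 - 3*d - 10) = (d - 5)*(d + 1)*(d + 2)*(d + 2)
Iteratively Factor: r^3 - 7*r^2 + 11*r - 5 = (r - 5)*(r^2 - 2*r + 1) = (r - 5)*(r - 1)*(r - 1)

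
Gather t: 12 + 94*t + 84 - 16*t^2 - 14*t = -16*t^2 + 80*t + 96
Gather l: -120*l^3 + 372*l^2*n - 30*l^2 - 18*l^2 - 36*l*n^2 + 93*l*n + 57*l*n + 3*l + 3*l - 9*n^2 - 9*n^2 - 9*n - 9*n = -120*l^3 + l^2*(372*n - 48) + l*(-36*n^2 + 150*n + 6) - 18*n^2 - 18*n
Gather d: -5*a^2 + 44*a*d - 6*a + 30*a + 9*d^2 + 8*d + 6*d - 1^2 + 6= -5*a^2 + 24*a + 9*d^2 + d*(44*a + 14) + 5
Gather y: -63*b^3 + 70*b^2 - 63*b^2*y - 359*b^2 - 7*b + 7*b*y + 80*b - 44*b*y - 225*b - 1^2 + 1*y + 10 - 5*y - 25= -63*b^3 - 289*b^2 - 152*b + y*(-63*b^2 - 37*b - 4) - 16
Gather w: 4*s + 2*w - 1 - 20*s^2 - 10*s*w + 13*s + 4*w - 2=-20*s^2 + 17*s + w*(6 - 10*s) - 3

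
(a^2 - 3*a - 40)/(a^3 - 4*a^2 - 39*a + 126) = (a^2 - 3*a - 40)/(a^3 - 4*a^2 - 39*a + 126)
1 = 1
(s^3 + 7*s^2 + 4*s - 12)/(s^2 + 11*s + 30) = (s^2 + s - 2)/(s + 5)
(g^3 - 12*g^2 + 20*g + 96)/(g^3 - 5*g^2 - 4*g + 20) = (g^2 - 14*g + 48)/(g^2 - 7*g + 10)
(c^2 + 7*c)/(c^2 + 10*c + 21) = c/(c + 3)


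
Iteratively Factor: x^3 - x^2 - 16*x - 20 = (x + 2)*(x^2 - 3*x - 10) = (x - 5)*(x + 2)*(x + 2)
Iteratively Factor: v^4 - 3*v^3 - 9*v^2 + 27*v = (v + 3)*(v^3 - 6*v^2 + 9*v) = (v - 3)*(v + 3)*(v^2 - 3*v) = (v - 3)^2*(v + 3)*(v)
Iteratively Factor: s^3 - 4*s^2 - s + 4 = (s - 1)*(s^2 - 3*s - 4) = (s - 4)*(s - 1)*(s + 1)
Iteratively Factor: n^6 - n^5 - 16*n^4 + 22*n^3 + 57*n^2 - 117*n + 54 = (n - 2)*(n^5 + n^4 - 14*n^3 - 6*n^2 + 45*n - 27) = (n - 2)*(n + 3)*(n^4 - 2*n^3 - 8*n^2 + 18*n - 9) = (n - 2)*(n + 3)^2*(n^3 - 5*n^2 + 7*n - 3) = (n - 3)*(n - 2)*(n + 3)^2*(n^2 - 2*n + 1) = (n - 3)*(n - 2)*(n - 1)*(n + 3)^2*(n - 1)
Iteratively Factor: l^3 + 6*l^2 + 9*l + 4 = (l + 1)*(l^2 + 5*l + 4) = (l + 1)*(l + 4)*(l + 1)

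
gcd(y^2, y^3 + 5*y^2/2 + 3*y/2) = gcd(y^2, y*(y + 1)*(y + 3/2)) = y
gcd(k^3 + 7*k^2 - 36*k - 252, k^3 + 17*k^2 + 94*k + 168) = k^2 + 13*k + 42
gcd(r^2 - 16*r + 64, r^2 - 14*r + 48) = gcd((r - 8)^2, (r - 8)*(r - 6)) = r - 8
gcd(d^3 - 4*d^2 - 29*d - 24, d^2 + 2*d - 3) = d + 3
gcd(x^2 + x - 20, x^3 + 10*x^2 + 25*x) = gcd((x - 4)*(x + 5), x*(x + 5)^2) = x + 5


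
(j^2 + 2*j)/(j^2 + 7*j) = (j + 2)/(j + 7)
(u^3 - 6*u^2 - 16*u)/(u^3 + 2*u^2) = (u - 8)/u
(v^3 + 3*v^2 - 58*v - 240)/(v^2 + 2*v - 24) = (v^2 - 3*v - 40)/(v - 4)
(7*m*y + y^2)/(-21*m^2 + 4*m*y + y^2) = y/(-3*m + y)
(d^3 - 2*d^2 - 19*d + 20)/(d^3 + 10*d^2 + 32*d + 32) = (d^2 - 6*d + 5)/(d^2 + 6*d + 8)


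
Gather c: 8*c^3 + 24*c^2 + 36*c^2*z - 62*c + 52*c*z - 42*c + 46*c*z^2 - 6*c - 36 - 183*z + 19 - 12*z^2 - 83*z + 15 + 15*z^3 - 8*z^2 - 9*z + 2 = 8*c^3 + c^2*(36*z + 24) + c*(46*z^2 + 52*z - 110) + 15*z^3 - 20*z^2 - 275*z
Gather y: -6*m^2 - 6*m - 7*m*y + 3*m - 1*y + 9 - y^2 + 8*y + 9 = -6*m^2 - 3*m - y^2 + y*(7 - 7*m) + 18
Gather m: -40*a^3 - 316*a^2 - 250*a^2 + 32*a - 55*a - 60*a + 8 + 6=-40*a^3 - 566*a^2 - 83*a + 14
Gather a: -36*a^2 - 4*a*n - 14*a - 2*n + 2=-36*a^2 + a*(-4*n - 14) - 2*n + 2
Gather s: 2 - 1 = 1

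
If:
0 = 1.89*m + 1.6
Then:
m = -0.85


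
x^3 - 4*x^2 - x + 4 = (x - 4)*(x - 1)*(x + 1)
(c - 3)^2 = c^2 - 6*c + 9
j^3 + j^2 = j^2*(j + 1)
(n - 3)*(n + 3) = n^2 - 9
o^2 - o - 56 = (o - 8)*(o + 7)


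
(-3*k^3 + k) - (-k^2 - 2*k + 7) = -3*k^3 + k^2 + 3*k - 7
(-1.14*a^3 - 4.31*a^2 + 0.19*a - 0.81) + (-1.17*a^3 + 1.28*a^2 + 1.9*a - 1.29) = -2.31*a^3 - 3.03*a^2 + 2.09*a - 2.1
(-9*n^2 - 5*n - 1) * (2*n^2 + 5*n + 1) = -18*n^4 - 55*n^3 - 36*n^2 - 10*n - 1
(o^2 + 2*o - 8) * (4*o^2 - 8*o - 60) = 4*o^4 - 108*o^2 - 56*o + 480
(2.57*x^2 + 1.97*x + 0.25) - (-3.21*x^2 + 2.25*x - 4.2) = 5.78*x^2 - 0.28*x + 4.45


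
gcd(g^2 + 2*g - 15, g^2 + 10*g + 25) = g + 5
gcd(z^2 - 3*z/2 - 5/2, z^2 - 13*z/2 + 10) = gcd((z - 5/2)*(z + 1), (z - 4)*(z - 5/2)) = z - 5/2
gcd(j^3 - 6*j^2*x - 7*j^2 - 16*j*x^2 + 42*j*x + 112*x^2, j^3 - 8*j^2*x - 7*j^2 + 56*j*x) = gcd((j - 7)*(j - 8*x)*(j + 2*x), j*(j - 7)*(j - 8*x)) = -j^2 + 8*j*x + 7*j - 56*x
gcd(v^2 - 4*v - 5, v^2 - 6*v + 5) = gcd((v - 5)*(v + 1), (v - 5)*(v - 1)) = v - 5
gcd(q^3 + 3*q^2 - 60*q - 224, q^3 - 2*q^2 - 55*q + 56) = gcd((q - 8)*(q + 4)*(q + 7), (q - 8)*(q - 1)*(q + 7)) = q^2 - q - 56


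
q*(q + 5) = q^2 + 5*q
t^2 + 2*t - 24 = (t - 4)*(t + 6)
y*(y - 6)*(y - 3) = y^3 - 9*y^2 + 18*y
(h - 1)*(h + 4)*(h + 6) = h^3 + 9*h^2 + 14*h - 24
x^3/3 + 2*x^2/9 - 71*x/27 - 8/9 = (x/3 + 1)*(x - 8/3)*(x + 1/3)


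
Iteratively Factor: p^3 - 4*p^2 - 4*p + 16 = (p - 2)*(p^2 - 2*p - 8) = (p - 4)*(p - 2)*(p + 2)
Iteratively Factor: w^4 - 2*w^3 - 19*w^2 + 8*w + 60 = (w + 3)*(w^3 - 5*w^2 - 4*w + 20) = (w + 2)*(w + 3)*(w^2 - 7*w + 10) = (w - 5)*(w + 2)*(w + 3)*(w - 2)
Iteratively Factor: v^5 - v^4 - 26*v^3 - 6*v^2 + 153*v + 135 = (v + 3)*(v^4 - 4*v^3 - 14*v^2 + 36*v + 45) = (v - 5)*(v + 3)*(v^3 + v^2 - 9*v - 9) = (v - 5)*(v + 1)*(v + 3)*(v^2 - 9) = (v - 5)*(v - 3)*(v + 1)*(v + 3)*(v + 3)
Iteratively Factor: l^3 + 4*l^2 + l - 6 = (l - 1)*(l^2 + 5*l + 6) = (l - 1)*(l + 2)*(l + 3)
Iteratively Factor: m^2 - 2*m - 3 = (m + 1)*(m - 3)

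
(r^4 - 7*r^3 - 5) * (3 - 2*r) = -2*r^5 + 17*r^4 - 21*r^3 + 10*r - 15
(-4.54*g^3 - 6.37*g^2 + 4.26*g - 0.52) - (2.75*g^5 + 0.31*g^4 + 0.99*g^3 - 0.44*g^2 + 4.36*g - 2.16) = -2.75*g^5 - 0.31*g^4 - 5.53*g^3 - 5.93*g^2 - 0.100000000000001*g + 1.64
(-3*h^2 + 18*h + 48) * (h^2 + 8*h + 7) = -3*h^4 - 6*h^3 + 171*h^2 + 510*h + 336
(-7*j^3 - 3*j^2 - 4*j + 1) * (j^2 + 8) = -7*j^5 - 3*j^4 - 60*j^3 - 23*j^2 - 32*j + 8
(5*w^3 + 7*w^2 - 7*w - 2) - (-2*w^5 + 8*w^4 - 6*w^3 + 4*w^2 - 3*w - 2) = 2*w^5 - 8*w^4 + 11*w^3 + 3*w^2 - 4*w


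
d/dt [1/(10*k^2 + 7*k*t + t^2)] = (-7*k - 2*t)/(10*k^2 + 7*k*t + t^2)^2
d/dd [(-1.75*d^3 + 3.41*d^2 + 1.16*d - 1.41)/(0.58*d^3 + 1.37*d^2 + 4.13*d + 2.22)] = (-4.44089209850063e-16*d^5 - 4.3753*d^4 - 15.8006*d^3 + 3.2925*d^2 + 19.0038*d + 8.3985)/(0.3364*d^6 + 1.5892*d^5 + 6.6677*d^4 + 13.8914*d^3 + 23.1397*d^2 + 18.3372*d + 4.9284)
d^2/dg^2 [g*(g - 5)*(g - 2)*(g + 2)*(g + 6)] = 20*g^3 + 12*g^2 - 204*g - 8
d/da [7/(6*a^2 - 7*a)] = 7*(7 - 12*a)/(a^2*(6*a - 7)^2)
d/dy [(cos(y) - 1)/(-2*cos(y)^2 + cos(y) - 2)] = (4*cos(y) - cos(2*y))*sin(y)/(-cos(y) + cos(2*y) + 3)^2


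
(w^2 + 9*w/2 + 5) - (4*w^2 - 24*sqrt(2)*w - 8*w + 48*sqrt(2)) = -3*w^2 + 25*w/2 + 24*sqrt(2)*w - 48*sqrt(2) + 5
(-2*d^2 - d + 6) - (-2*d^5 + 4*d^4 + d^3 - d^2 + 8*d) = 2*d^5 - 4*d^4 - d^3 - d^2 - 9*d + 6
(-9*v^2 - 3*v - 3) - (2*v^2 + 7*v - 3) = -11*v^2 - 10*v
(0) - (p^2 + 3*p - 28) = -p^2 - 3*p + 28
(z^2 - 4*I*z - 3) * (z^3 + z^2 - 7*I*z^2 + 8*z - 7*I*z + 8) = z^5 + z^4 - 11*I*z^4 - 23*z^3 - 11*I*z^3 - 23*z^2 - 11*I*z^2 - 24*z - 11*I*z - 24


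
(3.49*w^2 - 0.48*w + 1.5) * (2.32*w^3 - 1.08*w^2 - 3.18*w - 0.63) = 8.0968*w^5 - 4.8828*w^4 - 7.0998*w^3 - 2.2923*w^2 - 4.4676*w - 0.945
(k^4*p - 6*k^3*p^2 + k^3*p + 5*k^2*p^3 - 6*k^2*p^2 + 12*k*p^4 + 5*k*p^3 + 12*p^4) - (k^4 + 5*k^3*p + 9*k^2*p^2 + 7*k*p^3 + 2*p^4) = k^4*p - k^4 - 6*k^3*p^2 - 4*k^3*p + 5*k^2*p^3 - 15*k^2*p^2 + 12*k*p^4 - 2*k*p^3 + 10*p^4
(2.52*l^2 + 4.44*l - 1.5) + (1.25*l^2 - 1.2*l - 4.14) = 3.77*l^2 + 3.24*l - 5.64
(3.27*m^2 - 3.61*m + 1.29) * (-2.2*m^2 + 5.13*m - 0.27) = -7.194*m^4 + 24.7171*m^3 - 22.2402*m^2 + 7.5924*m - 0.3483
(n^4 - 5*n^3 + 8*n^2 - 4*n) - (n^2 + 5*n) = n^4 - 5*n^3 + 7*n^2 - 9*n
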